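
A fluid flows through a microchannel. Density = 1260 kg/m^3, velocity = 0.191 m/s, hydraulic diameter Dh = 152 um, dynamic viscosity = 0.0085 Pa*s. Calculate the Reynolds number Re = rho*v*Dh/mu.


Step 1: Convert Dh to meters: Dh = 152e-6 m
Step 2: Re = rho * v * Dh / mu
Re = 1260 * 0.191 * 152e-6 / 0.0085
Re = 4.304


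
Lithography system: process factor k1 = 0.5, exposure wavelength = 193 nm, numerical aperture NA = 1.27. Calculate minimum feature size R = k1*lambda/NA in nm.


Step 1: Identify values: k1 = 0.5, lambda = 193 nm, NA = 1.27
Step 2: R = k1 * lambda / NA
R = 0.5 * 193 / 1.27
R = 76.0 nm


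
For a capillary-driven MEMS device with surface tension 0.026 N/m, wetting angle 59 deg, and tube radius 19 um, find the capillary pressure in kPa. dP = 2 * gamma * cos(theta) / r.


Step 1: cos(59 deg) = 0.515
Step 2: Convert r to m: r = 19e-6 m
Step 3: dP = 2 * 0.026 * 0.515 / 19e-6 = 1409.5 Pa
Step 4: Convert Pa to kPa (divide by 1000).
dP = 1.41 kPa


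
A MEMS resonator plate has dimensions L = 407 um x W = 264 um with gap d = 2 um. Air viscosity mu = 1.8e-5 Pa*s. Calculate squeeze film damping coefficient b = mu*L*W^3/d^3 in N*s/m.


Step 1: Convert to SI.
L = 407e-6 m, W = 264e-6 m, d = 2e-6 m
Step 2: W^3 = (264e-6)^3 = 1.84e-11 m^3
Step 3: d^3 = (2e-6)^3 = 8.00e-18 m^3
Step 4: b = 1.8e-5 * 407e-6 * 1.84e-11 / 8.00e-18
b = 1.68e-02 N*s/m


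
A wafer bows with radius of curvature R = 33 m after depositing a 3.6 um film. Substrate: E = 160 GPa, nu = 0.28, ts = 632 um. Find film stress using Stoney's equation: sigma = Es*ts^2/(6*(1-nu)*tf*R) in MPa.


Step 1: Compute numerator: Es * ts^2 = 160 * 632^2 = 63907840 (GPa*um^2)
Step 2: Compute denominator (R in um): 6*(1-nu)*tf*R = 6*0.72*3.6*33e6 = 513216000.0 (um^2)
Step 3: sigma (GPa) = 63907840 / 513216000.0 = 1.24524e-01 GPa
Step 4: Convert to MPa (x1000): sigma = 124.5 MPa


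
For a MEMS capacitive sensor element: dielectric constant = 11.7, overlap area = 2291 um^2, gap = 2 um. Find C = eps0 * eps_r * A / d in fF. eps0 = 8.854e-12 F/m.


Step 1: Convert area to m^2: A = 2291e-12 m^2
Step 2: Convert gap to m: d = 2e-6 m
Step 3: C = eps0 * eps_r * A / d
C = 8.854e-12 * 11.7 * 2291e-12 / 2e-6
Step 4: Convert to fF (multiply by 1e15).
C = 118.66 fF


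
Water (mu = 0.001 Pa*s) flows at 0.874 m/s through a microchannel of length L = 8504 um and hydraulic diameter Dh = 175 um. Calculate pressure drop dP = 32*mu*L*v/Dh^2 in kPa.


Step 1: Convert to SI: L = 8504e-6 m, Dh = 175e-6 m
Step 2: dP = 32 * 0.001 * 8504e-6 * 0.874 / (175e-6)^2
Step 3: dP = 7766.20 Pa
Step 4: Convert to kPa: dP = 7.77 kPa


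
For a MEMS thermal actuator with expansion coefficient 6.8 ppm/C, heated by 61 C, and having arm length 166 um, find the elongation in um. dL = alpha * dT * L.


Step 1: Convert CTE: alpha = 6.8 ppm/C = 6.8e-6 /C
Step 2: dL = 6.8e-6 * 61 * 166
dL = 0.0689 um


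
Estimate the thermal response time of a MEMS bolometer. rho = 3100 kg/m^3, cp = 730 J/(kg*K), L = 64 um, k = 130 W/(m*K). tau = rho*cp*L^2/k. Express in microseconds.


Step 1: Convert L to m: L = 64e-6 m
Step 2: L^2 = (64e-6)^2 = 4.096e-09 m^2
Step 3: tau = 3100 * 730 * 4.096e-09 / 130 = 7.130191e-05 s
Step 4: Convert to microseconds (multiply by 1e6).
tau = 71.302 us


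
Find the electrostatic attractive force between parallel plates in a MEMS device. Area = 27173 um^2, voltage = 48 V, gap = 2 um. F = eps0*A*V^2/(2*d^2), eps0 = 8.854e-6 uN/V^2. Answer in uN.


Step 1: Identify parameters.
eps0 = 8.854e-6 uN/V^2, A = 27173 um^2, V = 48 V, d = 2 um
Step 2: Compute V^2 = 48^2 = 2304
Step 3: Compute d^2 = 2^2 = 4
Step 4: F = 0.5 * 8.854e-6 * 27173 * 2304 / 4
F = 69.29 uN


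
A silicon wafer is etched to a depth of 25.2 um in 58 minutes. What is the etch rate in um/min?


Step 1: Etch rate = depth / time
Step 2: rate = 25.2 / 58
rate = 0.434 um/min


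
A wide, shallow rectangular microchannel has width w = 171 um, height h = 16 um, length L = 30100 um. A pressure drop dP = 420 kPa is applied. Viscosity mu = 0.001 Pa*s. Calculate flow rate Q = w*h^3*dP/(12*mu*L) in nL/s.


Step 1: Convert all dimensions to SI (meters).
w = 171e-6 m, h = 16e-6 m, L = 30100e-6 m, dP = 420e3 Pa
Step 2: Q = w * h^3 * dP / (12 * mu * L)
Q = 171e-6 * (16e-6)^3 * 420e3 / (12 * 0.001 * 30100e-6) = 8.1443721e-10 m^3/s
Step 3: Convert Q from m^3/s to nL/s (1 m^3 = 1e12 nL, so multiply by 1e12).
Q = 814.437 nL/s


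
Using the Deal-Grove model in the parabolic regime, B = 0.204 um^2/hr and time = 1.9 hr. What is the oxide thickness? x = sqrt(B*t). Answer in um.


Step 1: Compute B*t = 0.204 * 1.9 = 0.3876
Step 2: x = sqrt(0.3876)
x = 0.623 um


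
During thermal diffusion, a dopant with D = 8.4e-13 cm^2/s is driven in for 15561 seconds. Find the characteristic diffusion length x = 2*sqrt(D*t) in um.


Step 1: Compute D*t = 8.4e-13 * 15561 = 1.307124e-08 cm^2
Step 2: sqrt(D*t) = 1.1433e-04 cm
Step 3: x = 2 * 1.1433e-04 cm = 2.2866e-04 cm
Step 4: Convert to um (1 cm = 1e4 um): x = 2.287 um


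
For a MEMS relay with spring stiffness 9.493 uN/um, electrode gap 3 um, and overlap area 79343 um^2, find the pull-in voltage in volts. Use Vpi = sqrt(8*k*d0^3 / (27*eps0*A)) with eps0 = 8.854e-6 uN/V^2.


Step 1: Compute numerator: 8 * k * d0^3 = 8 * 9.493 * 3^3 = 2050.488
Step 2: Compute denominator: 27 * eps0 * A = 27 * 8.854e-6 * 79343 = 18.967579
Step 3: Vpi = sqrt(2050.488 / 18.967579)
Vpi = 10.4 V


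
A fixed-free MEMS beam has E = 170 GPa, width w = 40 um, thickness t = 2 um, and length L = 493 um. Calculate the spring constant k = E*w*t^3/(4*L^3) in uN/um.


Step 1: Convert E to consistent units (1 GPa = 1000 uN/um^2).
E = 170 GPa = 170000 uN/um^2
Step 2: Compute t^3 = 2^3 = 8
Step 3: Compute L^3 = 493^3 = 119823157
Step 4: k = 170000 * 40 * 8 / (4 * 119823157)
k = 0.1135 uN/um


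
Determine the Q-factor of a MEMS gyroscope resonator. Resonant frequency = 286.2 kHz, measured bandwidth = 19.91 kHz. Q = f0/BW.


Step 1: Q = f0 / bandwidth
Step 2: Q = 286.2 / 19.91
Q = 14.4


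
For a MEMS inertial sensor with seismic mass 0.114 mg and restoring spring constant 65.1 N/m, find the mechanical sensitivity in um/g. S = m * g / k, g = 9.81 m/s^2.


Step 1: Convert mass: m = 0.114 mg = 1.14e-07 kg
Step 2: S = m * g / k = 1.14e-07 * 9.81 / 65.1
Step 3: S = 1.72e-08 m/g
Step 4: Convert to um/g: S = 0.017 um/g


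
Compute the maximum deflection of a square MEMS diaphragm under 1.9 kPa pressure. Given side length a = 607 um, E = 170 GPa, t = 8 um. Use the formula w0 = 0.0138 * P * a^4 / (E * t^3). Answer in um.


Step 1: Convert pressure to compatible units (E is in GPa, so P in GPa).
P = 1.9 kPa = 1.9e-6 GPa
Step 2: Compute numerator: 0.0138 * P * a^4.
a^4 = 607^4 = 135754665601
numerator = 0.0138 * 1.9e-6 * 135754665601 = 3.5595e+03
Step 3: Compute denominator: E * t^3 = 170 * 8^3 = 87040
Step 4: w0 = numerator / denominator = 3.5595e+03 / 87040 = 0.0409 um


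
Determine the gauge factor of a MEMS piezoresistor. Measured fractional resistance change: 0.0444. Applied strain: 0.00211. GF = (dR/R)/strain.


Step 1: Identify values.
dR/R = 0.0444, strain = 0.00211
Step 2: GF = (dR/R) / strain = 0.0444 / 0.00211
GF = 21.0


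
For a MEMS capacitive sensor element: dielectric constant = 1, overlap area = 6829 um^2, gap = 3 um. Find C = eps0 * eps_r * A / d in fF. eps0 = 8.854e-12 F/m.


Step 1: Convert area to m^2: A = 6829e-12 m^2
Step 2: Convert gap to m: d = 3e-6 m
Step 3: C = eps0 * eps_r * A / d
C = 8.854e-12 * 1 * 6829e-12 / 3e-6
Step 4: Convert to fF (multiply by 1e15).
C = 20.15 fF


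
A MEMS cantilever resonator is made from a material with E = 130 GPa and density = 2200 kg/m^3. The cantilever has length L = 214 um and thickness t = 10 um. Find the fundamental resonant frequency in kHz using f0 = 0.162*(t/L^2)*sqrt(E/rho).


Step 1: Convert units to SI.
t_SI = 10e-6 m, L_SI = 214e-6 m
Step 2: Calculate sqrt(E/rho).
sqrt(130e9 / 2200) = 7687.06 m/s
Step 3: Compute f0.
f0 = 0.162 * 10e-6 / (214e-6)^2 * 7687.06 = 271924.1 Hz = 271.92 kHz


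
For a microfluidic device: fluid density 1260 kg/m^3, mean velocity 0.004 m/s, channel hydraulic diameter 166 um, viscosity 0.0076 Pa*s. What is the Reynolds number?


Step 1: Convert Dh to meters: Dh = 166e-6 m
Step 2: Re = rho * v * Dh / mu
Re = 1260 * 0.004 * 166e-6 / 0.0076
Re = 0.11


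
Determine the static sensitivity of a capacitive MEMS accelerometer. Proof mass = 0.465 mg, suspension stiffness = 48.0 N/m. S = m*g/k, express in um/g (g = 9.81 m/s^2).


Step 1: Convert mass: m = 0.465 mg = 4.65e-07 kg
Step 2: S = m * g / k = 4.65e-07 * 9.81 / 48.0
Step 3: S = 9.50e-08 m/g
Step 4: Convert to um/g: S = 0.095 um/g


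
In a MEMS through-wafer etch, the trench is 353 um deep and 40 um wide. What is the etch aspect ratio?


Step 1: AR = depth / width
Step 2: AR = 353 / 40
AR = 8.8


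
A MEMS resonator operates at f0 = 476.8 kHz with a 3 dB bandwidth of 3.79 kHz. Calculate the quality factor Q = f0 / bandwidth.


Step 1: Q = f0 / bandwidth
Step 2: Q = 476.8 / 3.79
Q = 125.8


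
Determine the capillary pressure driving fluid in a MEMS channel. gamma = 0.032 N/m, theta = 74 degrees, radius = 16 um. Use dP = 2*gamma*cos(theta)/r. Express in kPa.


Step 1: cos(74 deg) = 0.2756
Step 2: Convert r to m: r = 16e-6 m
Step 3: dP = 2 * 0.032 * 0.2756 / 16e-6 = 1102.4 Pa
Step 4: Convert Pa to kPa (divide by 1000).
dP = 1.1 kPa


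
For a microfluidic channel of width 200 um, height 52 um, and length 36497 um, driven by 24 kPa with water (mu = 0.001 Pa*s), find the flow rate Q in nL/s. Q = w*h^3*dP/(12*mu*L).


Step 1: Convert all dimensions to SI (meters).
w = 200e-6 m, h = 52e-6 m, L = 36497e-6 m, dP = 24e3 Pa
Step 2: Q = w * h^3 * dP / (12 * mu * L)
Q = 200e-6 * (52e-6)^3 * 24e3 / (12 * 0.001 * 36497e-6) = 1.54103625e-09 m^3/s
Step 3: Convert Q from m^3/s to nL/s (1 m^3 = 1e12 nL, so multiply by 1e12).
Q = 1541.036 nL/s


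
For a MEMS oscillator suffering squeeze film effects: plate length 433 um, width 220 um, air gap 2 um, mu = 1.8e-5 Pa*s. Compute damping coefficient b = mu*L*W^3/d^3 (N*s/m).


Step 1: Convert to SI.
L = 433e-6 m, W = 220e-6 m, d = 2e-6 m
Step 2: W^3 = (220e-6)^3 = 1.06e-11 m^3
Step 3: d^3 = (2e-6)^3 = 8.00e-18 m^3
Step 4: b = 1.8e-5 * 433e-6 * 1.06e-11 / 8.00e-18
b = 1.04e-02 N*s/m


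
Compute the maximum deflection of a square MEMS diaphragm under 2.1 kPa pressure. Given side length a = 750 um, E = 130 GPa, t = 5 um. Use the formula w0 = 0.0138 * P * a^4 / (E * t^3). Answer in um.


Step 1: Convert pressure to compatible units (E is in GPa, so P in GPa).
P = 2.1 kPa = 2.1e-6 GPa
Step 2: Compute numerator: 0.0138 * P * a^4.
a^4 = 750^4 = 316406250000
numerator = 0.0138 * 2.1e-6 * 316406250000 = 9.16945e+03
Step 3: Compute denominator: E * t^3 = 130 * 5^3 = 16250
Step 4: w0 = numerator / denominator = 9.16945e+03 / 16250 = 0.5643 um


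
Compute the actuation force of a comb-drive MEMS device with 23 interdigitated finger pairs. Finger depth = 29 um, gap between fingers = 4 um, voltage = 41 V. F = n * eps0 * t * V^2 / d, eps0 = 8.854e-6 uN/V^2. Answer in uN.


Step 1: Parameters: n=23, eps0=8.854e-6 uN/V^2, t=29 um, V=41 V, d=4 um
Step 2: V^2 = 1681
Step 3: F = 23 * 8.854e-6 * 29 * 1681 / 4
F = 2.482 uN


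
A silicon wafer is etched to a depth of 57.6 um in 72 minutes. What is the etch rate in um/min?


Step 1: Etch rate = depth / time
Step 2: rate = 57.6 / 72
rate = 0.8 um/min


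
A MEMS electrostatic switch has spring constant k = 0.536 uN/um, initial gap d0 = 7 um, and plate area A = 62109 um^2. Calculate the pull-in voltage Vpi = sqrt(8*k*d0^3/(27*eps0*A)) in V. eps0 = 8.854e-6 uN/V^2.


Step 1: Compute numerator: 8 * k * d0^3 = 8 * 0.536 * 7^3 = 1470.784
Step 2: Compute denominator: 27 * eps0 * A = 27 * 8.854e-6 * 62109 = 14.847653
Step 3: Vpi = sqrt(1470.784 / 14.847653)
Vpi = 9.95 V


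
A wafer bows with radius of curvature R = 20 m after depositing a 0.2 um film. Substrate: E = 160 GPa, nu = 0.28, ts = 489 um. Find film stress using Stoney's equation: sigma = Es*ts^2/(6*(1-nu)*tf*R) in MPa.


Step 1: Compute numerator: Es * ts^2 = 160 * 489^2 = 38259360 (GPa*um^2)
Step 2: Compute denominator (R in um): 6*(1-nu)*tf*R = 6*0.72*0.2*20e6 = 17280000.0 (um^2)
Step 3: sigma (GPa) = 38259360 / 17280000.0 = 2.214083e+00 GPa
Step 4: Convert to MPa (x1000): sigma = 2214.1 MPa


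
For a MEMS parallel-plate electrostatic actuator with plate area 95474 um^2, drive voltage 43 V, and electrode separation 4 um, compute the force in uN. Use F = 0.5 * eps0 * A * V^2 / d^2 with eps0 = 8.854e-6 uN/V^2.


Step 1: Identify parameters.
eps0 = 8.854e-6 uN/V^2, A = 95474 um^2, V = 43 V, d = 4 um
Step 2: Compute V^2 = 43^2 = 1849
Step 3: Compute d^2 = 4^2 = 16
Step 4: F = 0.5 * 8.854e-6 * 95474 * 1849 / 16
F = 48.844 uN


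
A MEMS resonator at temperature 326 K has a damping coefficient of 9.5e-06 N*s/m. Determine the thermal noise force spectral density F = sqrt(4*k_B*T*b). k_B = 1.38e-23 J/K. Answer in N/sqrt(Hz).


Step 1: Compute 4 * k_B * T * b
= 4 * 1.38e-23 * 326 * 9.5e-06
= 1.7095e-25 N^2/Hz
Step 2: F_noise = sqrt(1.7095e-25)
F_noise = 4.13e-13 N/sqrt(Hz)


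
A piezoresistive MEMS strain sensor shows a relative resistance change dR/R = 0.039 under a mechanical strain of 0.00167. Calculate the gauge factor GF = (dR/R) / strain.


Step 1: Identify values.
dR/R = 0.039, strain = 0.00167
Step 2: GF = (dR/R) / strain = 0.039 / 0.00167
GF = 23.4


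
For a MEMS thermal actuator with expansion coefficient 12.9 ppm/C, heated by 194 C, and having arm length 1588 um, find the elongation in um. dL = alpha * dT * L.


Step 1: Convert CTE: alpha = 12.9 ppm/C = 12.9e-6 /C
Step 2: dL = 12.9e-6 * 194 * 1588
dL = 3.9741 um


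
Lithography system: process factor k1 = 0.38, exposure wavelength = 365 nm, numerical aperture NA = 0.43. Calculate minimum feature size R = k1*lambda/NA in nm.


Step 1: Identify values: k1 = 0.38, lambda = 365 nm, NA = 0.43
Step 2: R = k1 * lambda / NA
R = 0.38 * 365 / 0.43
R = 322.6 nm


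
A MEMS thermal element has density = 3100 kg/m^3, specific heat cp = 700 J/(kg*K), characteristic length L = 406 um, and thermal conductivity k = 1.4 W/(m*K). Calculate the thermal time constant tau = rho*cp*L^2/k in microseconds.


Step 1: Convert L to m: L = 406e-6 m
Step 2: L^2 = (406e-6)^2 = 1.64836e-07 m^2
Step 3: tau = 3100 * 700 * 1.64836e-07 / 1.4 = 2.554958e-01 s
Step 4: Convert to microseconds (multiply by 1e6).
tau = 255495.8 us


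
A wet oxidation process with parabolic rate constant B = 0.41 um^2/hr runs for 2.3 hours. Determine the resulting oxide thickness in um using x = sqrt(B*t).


Step 1: Compute B*t = 0.41 * 2.3 = 0.943
Step 2: x = sqrt(0.943)
x = 0.971 um


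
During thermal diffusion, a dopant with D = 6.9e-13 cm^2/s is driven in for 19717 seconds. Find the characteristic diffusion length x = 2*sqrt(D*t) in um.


Step 1: Compute D*t = 6.9e-13 * 19717 = 1.360473e-08 cm^2
Step 2: sqrt(D*t) = 1.16639e-04 cm
Step 3: x = 2 * 1.16639e-04 cm = 2.33278e-04 cm
Step 4: Convert to um (1 cm = 1e4 um): x = 2.333 um


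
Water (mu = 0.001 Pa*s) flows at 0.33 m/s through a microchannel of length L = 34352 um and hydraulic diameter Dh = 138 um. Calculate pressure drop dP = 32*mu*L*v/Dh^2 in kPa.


Step 1: Convert to SI: L = 34352e-6 m, Dh = 138e-6 m
Step 2: dP = 32 * 0.001 * 34352e-6 * 0.33 / (138e-6)^2
Step 3: dP = 19048.37 Pa
Step 4: Convert to kPa: dP = 19.05 kPa


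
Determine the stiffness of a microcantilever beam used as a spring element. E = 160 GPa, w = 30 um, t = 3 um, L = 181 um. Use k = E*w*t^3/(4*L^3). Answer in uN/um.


Step 1: Convert E to consistent units (1 GPa = 1000 uN/um^2).
E = 160 GPa = 160000 uN/um^2
Step 2: Compute t^3 = 3^3 = 27
Step 3: Compute L^3 = 181^3 = 5929741
Step 4: k = 160000 * 30 * 27 / (4 * 5929741)
k = 5.464 uN/um


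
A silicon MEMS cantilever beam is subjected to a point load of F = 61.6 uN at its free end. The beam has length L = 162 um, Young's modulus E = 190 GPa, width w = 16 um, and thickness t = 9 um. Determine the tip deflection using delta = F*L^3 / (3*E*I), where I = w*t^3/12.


Step 1: Calculate the second moment of area.
I = w * t^3 / 12 = 16 * 9^3 / 12 = 972.0 um^4
Step 2: Convert E to consistent units (1 GPa = 1000 uN/um^2).
E = 190 GPa = 190000 uN/um^2
Step 3: Calculate tip deflection.
delta = F * L^3 / (3 * E * I)
delta = 61.6 * 162^3 / (3 * 190000 * 972.0)
delta = 0.4727 um


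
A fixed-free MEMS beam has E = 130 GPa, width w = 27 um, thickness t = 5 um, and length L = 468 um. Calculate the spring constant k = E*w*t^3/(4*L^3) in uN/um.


Step 1: Convert E to consistent units (1 GPa = 1000 uN/um^2).
E = 130 GPa = 130000 uN/um^2
Step 2: Compute t^3 = 5^3 = 125
Step 3: Compute L^3 = 468^3 = 102503232
Step 4: k = 130000 * 27 * 125 / (4 * 102503232)
k = 1.0701 uN/um


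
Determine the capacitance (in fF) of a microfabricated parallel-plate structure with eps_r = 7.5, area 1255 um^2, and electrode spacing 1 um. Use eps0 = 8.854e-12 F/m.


Step 1: Convert area to m^2: A = 1255e-12 m^2
Step 2: Convert gap to m: d = 1e-6 m
Step 3: C = eps0 * eps_r * A / d
C = 8.854e-12 * 7.5 * 1255e-12 / 1e-6
Step 4: Convert to fF (multiply by 1e15).
C = 83.34 fF


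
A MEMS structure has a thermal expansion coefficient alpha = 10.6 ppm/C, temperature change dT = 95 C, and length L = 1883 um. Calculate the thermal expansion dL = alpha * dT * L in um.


Step 1: Convert CTE: alpha = 10.6 ppm/C = 10.6e-6 /C
Step 2: dL = 10.6e-6 * 95 * 1883
dL = 1.8962 um


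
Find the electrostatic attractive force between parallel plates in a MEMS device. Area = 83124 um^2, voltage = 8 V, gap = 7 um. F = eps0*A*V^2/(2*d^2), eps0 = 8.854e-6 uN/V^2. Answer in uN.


Step 1: Identify parameters.
eps0 = 8.854e-6 uN/V^2, A = 83124 um^2, V = 8 V, d = 7 um
Step 2: Compute V^2 = 8^2 = 64
Step 3: Compute d^2 = 7^2 = 49
Step 4: F = 0.5 * 8.854e-6 * 83124 * 64 / 49
F = 0.481 uN


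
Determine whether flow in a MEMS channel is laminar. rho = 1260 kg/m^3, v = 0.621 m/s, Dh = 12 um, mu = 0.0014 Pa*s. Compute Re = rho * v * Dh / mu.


Step 1: Convert Dh to meters: Dh = 12e-6 m
Step 2: Re = rho * v * Dh / mu
Re = 1260 * 0.621 * 12e-6 / 0.0014
Re = 6.707
Since Re = 6.707 is below ~2300, the flow is laminar.


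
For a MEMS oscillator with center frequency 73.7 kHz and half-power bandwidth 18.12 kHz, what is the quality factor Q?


Step 1: Q = f0 / bandwidth
Step 2: Q = 73.7 / 18.12
Q = 4.1


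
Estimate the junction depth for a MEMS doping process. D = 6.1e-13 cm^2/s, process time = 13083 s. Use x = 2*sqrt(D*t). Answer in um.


Step 1: Compute D*t = 6.1e-13 * 13083 = 7.98063e-09 cm^2
Step 2: sqrt(D*t) = 8.93344e-05 cm
Step 3: x = 2 * 8.93344e-05 cm = 1.786688e-04 cm
Step 4: Convert to um (1 cm = 1e4 um): x = 1.787 um


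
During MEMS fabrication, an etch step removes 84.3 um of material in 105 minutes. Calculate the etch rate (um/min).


Step 1: Etch rate = depth / time
Step 2: rate = 84.3 / 105
rate = 0.803 um/min


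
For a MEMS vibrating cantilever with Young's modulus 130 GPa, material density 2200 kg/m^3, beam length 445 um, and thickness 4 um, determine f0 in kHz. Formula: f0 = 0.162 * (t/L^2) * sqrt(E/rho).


Step 1: Convert units to SI.
t_SI = 4e-6 m, L_SI = 445e-6 m
Step 2: Calculate sqrt(E/rho).
sqrt(130e9 / 2200) = 7687.06 m/s
Step 3: Compute f0.
f0 = 0.162 * 4e-6 / (445e-6)^2 * 7687.06 = 25154.5 Hz = 25.15 kHz


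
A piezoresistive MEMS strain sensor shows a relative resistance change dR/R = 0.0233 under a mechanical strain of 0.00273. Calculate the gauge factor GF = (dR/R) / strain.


Step 1: Identify values.
dR/R = 0.0233, strain = 0.00273
Step 2: GF = (dR/R) / strain = 0.0233 / 0.00273
GF = 8.5


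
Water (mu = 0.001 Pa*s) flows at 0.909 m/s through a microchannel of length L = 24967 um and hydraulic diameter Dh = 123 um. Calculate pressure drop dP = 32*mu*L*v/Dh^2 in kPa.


Step 1: Convert to SI: L = 24967e-6 m, Dh = 123e-6 m
Step 2: dP = 32 * 0.001 * 24967e-6 * 0.909 / (123e-6)^2
Step 3: dP = 48003.18 Pa
Step 4: Convert to kPa: dP = 48.0 kPa


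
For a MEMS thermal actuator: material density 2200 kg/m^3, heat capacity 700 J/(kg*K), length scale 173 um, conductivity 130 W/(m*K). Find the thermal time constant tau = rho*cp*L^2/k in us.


Step 1: Convert L to m: L = 173e-6 m
Step 2: L^2 = (173e-6)^2 = 2.9929e-08 m^2
Step 3: tau = 2200 * 700 * 2.9929e-08 / 130 = 3.5454354e-04 s
Step 4: Convert to microseconds (multiply by 1e6).
tau = 354.544 us


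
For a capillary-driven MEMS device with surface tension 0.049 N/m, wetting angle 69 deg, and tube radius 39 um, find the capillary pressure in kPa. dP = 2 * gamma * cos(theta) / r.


Step 1: cos(69 deg) = 0.3584
Step 2: Convert r to m: r = 39e-6 m
Step 3: dP = 2 * 0.049 * 0.3584 / 39e-6 = 900.6 Pa
Step 4: Convert Pa to kPa (divide by 1000).
dP = 0.9 kPa


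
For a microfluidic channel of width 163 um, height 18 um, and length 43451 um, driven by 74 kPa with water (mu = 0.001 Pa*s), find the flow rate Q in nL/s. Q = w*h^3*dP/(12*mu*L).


Step 1: Convert all dimensions to SI (meters).
w = 163e-6 m, h = 18e-6 m, L = 43451e-6 m, dP = 74e3 Pa
Step 2: Q = w * h^3 * dP / (12 * mu * L)
Q = 163e-6 * (18e-6)^3 * 74e3 / (12 * 0.001 * 43451e-6) = 1.3491363e-10 m^3/s
Step 3: Convert Q from m^3/s to nL/s (1 m^3 = 1e12 nL, so multiply by 1e12).
Q = 134.914 nL/s


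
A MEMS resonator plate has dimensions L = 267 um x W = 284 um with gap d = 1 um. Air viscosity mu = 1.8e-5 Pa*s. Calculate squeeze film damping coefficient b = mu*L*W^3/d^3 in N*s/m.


Step 1: Convert to SI.
L = 267e-6 m, W = 284e-6 m, d = 1e-6 m
Step 2: W^3 = (284e-6)^3 = 2.29e-11 m^3
Step 3: d^3 = (1e-6)^3 = 1.00e-18 m^3
Step 4: b = 1.8e-5 * 267e-6 * 2.29e-11 / 1.00e-18
b = 1.10e-01 N*s/m


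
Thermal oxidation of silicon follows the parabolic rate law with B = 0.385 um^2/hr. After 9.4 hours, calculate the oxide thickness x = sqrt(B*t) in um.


Step 1: Compute B*t = 0.385 * 9.4 = 3.619
Step 2: x = sqrt(3.619)
x = 1.902 um


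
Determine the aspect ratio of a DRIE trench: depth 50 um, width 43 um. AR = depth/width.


Step 1: AR = depth / width
Step 2: AR = 50 / 43
AR = 1.2


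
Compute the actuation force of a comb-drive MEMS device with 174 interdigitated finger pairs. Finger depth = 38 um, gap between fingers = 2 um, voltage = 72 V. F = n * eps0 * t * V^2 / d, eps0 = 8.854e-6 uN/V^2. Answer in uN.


Step 1: Parameters: n=174, eps0=8.854e-6 uN/V^2, t=38 um, V=72 V, d=2 um
Step 2: V^2 = 5184
Step 3: F = 174 * 8.854e-6 * 38 * 5184 / 2
F = 151.743 uN


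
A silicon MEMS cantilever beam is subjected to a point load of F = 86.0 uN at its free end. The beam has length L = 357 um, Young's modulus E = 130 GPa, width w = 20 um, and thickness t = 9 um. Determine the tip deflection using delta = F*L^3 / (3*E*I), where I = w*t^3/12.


Step 1: Calculate the second moment of area.
I = w * t^3 / 12 = 20 * 9^3 / 12 = 1215.0 um^4
Step 2: Convert E to consistent units (1 GPa = 1000 uN/um^2).
E = 130 GPa = 130000 uN/um^2
Step 3: Calculate tip deflection.
delta = F * L^3 / (3 * E * I)
delta = 86.0 * 357^3 / (3 * 130000 * 1215.0)
delta = 8.2578 um


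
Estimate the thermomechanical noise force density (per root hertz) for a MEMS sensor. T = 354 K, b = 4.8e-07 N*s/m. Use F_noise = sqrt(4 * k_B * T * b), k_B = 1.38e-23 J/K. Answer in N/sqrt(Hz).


Step 1: Compute 4 * k_B * T * b
= 4 * 1.38e-23 * 354 * 4.8e-07
= 9.3796e-27 N^2/Hz
Step 2: F_noise = sqrt(9.3796e-27)
F_noise = 9.68e-14 N/sqrt(Hz)


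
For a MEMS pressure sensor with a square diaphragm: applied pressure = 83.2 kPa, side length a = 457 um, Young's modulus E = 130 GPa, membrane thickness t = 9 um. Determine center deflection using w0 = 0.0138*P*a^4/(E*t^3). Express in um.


Step 1: Convert pressure to compatible units (E is in GPa, so P in GPa).
P = 83.2 kPa = 83.2e-6 GPa
Step 2: Compute numerator: 0.0138 * P * a^4.
a^4 = 457^4 = 43617904801
numerator = 0.0138 * 83.2e-6 * 43617904801 = 5.00803e+04
Step 3: Compute denominator: E * t^3 = 130 * 9^3 = 94770
Step 4: w0 = numerator / denominator = 5.00803e+04 / 94770 = 0.5284 um


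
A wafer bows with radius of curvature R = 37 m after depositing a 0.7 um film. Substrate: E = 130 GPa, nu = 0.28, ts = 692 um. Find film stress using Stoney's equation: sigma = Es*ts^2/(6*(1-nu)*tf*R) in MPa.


Step 1: Compute numerator: Es * ts^2 = 130 * 692^2 = 62252320 (GPa*um^2)
Step 2: Compute denominator (R in um): 6*(1-nu)*tf*R = 6*0.72*0.7*37e6 = 111888000.0 (um^2)
Step 3: sigma (GPa) = 62252320 / 111888000.0 = 5.56381e-01 GPa
Step 4: Convert to MPa (x1000): sigma = 556.4 MPa


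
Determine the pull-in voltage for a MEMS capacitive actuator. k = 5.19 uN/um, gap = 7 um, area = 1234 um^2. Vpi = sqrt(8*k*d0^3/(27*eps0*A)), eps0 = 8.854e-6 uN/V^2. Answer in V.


Step 1: Compute numerator: 8 * k * d0^3 = 8 * 5.19 * 7^3 = 14241.36
Step 2: Compute denominator: 27 * eps0 * A = 27 * 8.854e-6 * 1234 = 0.294998
Step 3: Vpi = sqrt(14241.36 / 0.294998)
Vpi = 219.72 V


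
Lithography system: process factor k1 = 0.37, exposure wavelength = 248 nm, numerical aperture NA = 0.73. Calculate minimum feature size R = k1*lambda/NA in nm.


Step 1: Identify values: k1 = 0.37, lambda = 248 nm, NA = 0.73
Step 2: R = k1 * lambda / NA
R = 0.37 * 248 / 0.73
R = 125.7 nm


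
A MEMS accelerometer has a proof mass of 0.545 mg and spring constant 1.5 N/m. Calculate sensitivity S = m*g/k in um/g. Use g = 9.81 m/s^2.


Step 1: Convert mass: m = 0.545 mg = 5.45e-07 kg
Step 2: S = m * g / k = 5.45e-07 * 9.81 / 1.5
Step 3: S = 3.56e-06 m/g
Step 4: Convert to um/g: S = 3.564 um/g


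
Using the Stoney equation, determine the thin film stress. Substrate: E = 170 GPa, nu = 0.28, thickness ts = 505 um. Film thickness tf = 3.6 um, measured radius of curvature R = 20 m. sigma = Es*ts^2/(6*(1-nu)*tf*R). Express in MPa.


Step 1: Compute numerator: Es * ts^2 = 170 * 505^2 = 43354250 (GPa*um^2)
Step 2: Compute denominator (R in um): 6*(1-nu)*tf*R = 6*0.72*3.6*20e6 = 311040000.0 (um^2)
Step 3: sigma (GPa) = 43354250 / 311040000.0 = 1.39385e-01 GPa
Step 4: Convert to MPa (x1000): sigma = 139.4 MPa


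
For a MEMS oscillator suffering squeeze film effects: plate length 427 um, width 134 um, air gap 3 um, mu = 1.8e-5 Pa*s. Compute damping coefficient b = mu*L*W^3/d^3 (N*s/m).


Step 1: Convert to SI.
L = 427e-6 m, W = 134e-6 m, d = 3e-6 m
Step 2: W^3 = (134e-6)^3 = 2.41e-12 m^3
Step 3: d^3 = (3e-6)^3 = 2.70e-17 m^3
Step 4: b = 1.8e-5 * 427e-6 * 2.41e-12 / 2.70e-17
b = 6.85e-04 N*s/m


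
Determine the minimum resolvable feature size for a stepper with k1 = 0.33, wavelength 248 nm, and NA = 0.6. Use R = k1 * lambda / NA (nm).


Step 1: Identify values: k1 = 0.33, lambda = 248 nm, NA = 0.6
Step 2: R = k1 * lambda / NA
R = 0.33 * 248 / 0.6
R = 136.4 nm


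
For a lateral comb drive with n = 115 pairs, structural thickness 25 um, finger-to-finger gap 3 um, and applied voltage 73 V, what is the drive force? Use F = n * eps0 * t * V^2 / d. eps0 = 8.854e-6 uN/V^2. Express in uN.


Step 1: Parameters: n=115, eps0=8.854e-6 uN/V^2, t=25 um, V=73 V, d=3 um
Step 2: V^2 = 5329
Step 3: F = 115 * 8.854e-6 * 25 * 5329 / 3
F = 45.217 uN


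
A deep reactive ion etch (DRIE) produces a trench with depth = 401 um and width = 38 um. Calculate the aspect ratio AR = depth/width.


Step 1: AR = depth / width
Step 2: AR = 401 / 38
AR = 10.6


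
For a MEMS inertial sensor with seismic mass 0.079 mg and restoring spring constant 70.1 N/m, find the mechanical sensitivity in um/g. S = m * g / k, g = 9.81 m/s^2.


Step 1: Convert mass: m = 0.079 mg = 7.90e-08 kg
Step 2: S = m * g / k = 7.90e-08 * 9.81 / 70.1
Step 3: S = 1.11e-08 m/g
Step 4: Convert to um/g: S = 0.011 um/g


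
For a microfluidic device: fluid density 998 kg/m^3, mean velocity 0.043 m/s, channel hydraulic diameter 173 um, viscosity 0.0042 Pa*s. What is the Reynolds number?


Step 1: Convert Dh to meters: Dh = 173e-6 m
Step 2: Re = rho * v * Dh / mu
Re = 998 * 0.043 * 173e-6 / 0.0042
Re = 1.768


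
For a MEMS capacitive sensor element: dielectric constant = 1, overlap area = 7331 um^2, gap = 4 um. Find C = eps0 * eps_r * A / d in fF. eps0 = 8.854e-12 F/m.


Step 1: Convert area to m^2: A = 7331e-12 m^2
Step 2: Convert gap to m: d = 4e-6 m
Step 3: C = eps0 * eps_r * A / d
C = 8.854e-12 * 1 * 7331e-12 / 4e-6
Step 4: Convert to fF (multiply by 1e15).
C = 16.23 fF


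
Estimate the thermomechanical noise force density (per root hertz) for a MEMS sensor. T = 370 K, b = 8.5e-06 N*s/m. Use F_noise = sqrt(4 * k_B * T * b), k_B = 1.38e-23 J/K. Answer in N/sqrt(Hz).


Step 1: Compute 4 * k_B * T * b
= 4 * 1.38e-23 * 370 * 8.5e-06
= 1.7360e-25 N^2/Hz
Step 2: F_noise = sqrt(1.7360e-25)
F_noise = 4.17e-13 N/sqrt(Hz)


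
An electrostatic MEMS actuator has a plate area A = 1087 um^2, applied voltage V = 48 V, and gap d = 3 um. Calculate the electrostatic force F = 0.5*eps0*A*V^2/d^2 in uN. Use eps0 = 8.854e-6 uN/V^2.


Step 1: Identify parameters.
eps0 = 8.854e-6 uN/V^2, A = 1087 um^2, V = 48 V, d = 3 um
Step 2: Compute V^2 = 48^2 = 2304
Step 3: Compute d^2 = 3^2 = 9
Step 4: F = 0.5 * 8.854e-6 * 1087 * 2304 / 9
F = 1.232 uN


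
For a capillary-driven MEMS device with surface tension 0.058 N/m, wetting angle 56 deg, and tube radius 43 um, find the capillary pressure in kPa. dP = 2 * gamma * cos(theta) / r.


Step 1: cos(56 deg) = 0.5592
Step 2: Convert r to m: r = 43e-6 m
Step 3: dP = 2 * 0.058 * 0.5592 / 43e-6 = 1508.5 Pa
Step 4: Convert Pa to kPa (divide by 1000).
dP = 1.51 kPa


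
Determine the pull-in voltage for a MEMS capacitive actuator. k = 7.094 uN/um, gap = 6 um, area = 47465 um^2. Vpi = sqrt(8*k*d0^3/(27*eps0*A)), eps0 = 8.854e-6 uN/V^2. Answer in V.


Step 1: Compute numerator: 8 * k * d0^3 = 8 * 7.094 * 6^3 = 12258.432
Step 2: Compute denominator: 27 * eps0 * A = 27 * 8.854e-6 * 47465 = 11.346888
Step 3: Vpi = sqrt(12258.432 / 11.346888)
Vpi = 32.87 V


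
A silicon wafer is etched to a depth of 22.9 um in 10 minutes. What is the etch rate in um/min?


Step 1: Etch rate = depth / time
Step 2: rate = 22.9 / 10
rate = 2.29 um/min


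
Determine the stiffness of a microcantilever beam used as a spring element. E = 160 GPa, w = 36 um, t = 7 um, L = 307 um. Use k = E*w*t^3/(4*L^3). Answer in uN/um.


Step 1: Convert E to consistent units (1 GPa = 1000 uN/um^2).
E = 160 GPa = 160000 uN/um^2
Step 2: Compute t^3 = 7^3 = 343
Step 3: Compute L^3 = 307^3 = 28934443
Step 4: k = 160000 * 36 * 343 / (4 * 28934443)
k = 17.0703 uN/um


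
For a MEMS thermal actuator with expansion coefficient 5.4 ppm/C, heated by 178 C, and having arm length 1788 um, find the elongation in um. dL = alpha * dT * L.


Step 1: Convert CTE: alpha = 5.4 ppm/C = 5.4e-6 /C
Step 2: dL = 5.4e-6 * 178 * 1788
dL = 1.7186 um


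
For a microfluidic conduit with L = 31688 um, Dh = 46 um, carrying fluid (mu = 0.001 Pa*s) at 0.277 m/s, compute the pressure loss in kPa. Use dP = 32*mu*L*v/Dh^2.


Step 1: Convert to SI: L = 31688e-6 m, Dh = 46e-6 m
Step 2: dP = 32 * 0.001 * 31688e-6 * 0.277 / (46e-6)^2
Step 3: dP = 132742.17 Pa
Step 4: Convert to kPa: dP = 132.74 kPa


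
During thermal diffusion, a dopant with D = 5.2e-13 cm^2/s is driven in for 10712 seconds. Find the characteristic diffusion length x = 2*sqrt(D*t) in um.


Step 1: Compute D*t = 5.2e-13 * 10712 = 5.57024e-09 cm^2
Step 2: sqrt(D*t) = 7.4634e-05 cm
Step 3: x = 2 * 7.4634e-05 cm = 1.49268e-04 cm
Step 4: Convert to um (1 cm = 1e4 um): x = 1.493 um


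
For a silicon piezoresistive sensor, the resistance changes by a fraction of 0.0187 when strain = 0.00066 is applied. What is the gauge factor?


Step 1: Identify values.
dR/R = 0.0187, strain = 0.00066
Step 2: GF = (dR/R) / strain = 0.0187 / 0.00066
GF = 28.3


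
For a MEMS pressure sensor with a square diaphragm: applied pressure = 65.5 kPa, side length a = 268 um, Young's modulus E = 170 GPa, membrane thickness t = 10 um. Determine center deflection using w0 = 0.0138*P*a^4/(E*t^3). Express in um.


Step 1: Convert pressure to compatible units (E is in GPa, so P in GPa).
P = 65.5 kPa = 65.5e-6 GPa
Step 2: Compute numerator: 0.0138 * P * a^4.
a^4 = 268^4 = 5158686976
numerator = 0.0138 * 65.5e-6 * 5158686976 = 4.6629e+03
Step 3: Compute denominator: E * t^3 = 170 * 10^3 = 170000
Step 4: w0 = numerator / denominator = 4.6629e+03 / 170000 = 0.0274 um


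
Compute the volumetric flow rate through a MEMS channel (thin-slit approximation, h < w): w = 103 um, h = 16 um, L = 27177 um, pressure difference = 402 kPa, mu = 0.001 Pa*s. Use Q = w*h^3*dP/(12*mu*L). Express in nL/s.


Step 1: Convert all dimensions to SI (meters).
w = 103e-6 m, h = 16e-6 m, L = 27177e-6 m, dP = 402e3 Pa
Step 2: Q = w * h^3 * dP / (12 * mu * L)
Q = 103e-6 * (16e-6)^3 * 402e3 / (12 * 0.001 * 27177e-6) = 5.2004445e-10 m^3/s
Step 3: Convert Q from m^3/s to nL/s (1 m^3 = 1e12 nL, so multiply by 1e12).
Q = 520.044 nL/s


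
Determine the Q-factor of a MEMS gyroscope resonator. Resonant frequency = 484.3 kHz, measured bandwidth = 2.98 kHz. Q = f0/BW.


Step 1: Q = f0 / bandwidth
Step 2: Q = 484.3 / 2.98
Q = 162.5


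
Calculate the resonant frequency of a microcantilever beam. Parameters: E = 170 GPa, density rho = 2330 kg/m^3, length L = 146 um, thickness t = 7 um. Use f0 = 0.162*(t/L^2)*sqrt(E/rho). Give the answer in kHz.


Step 1: Convert units to SI.
t_SI = 7e-6 m, L_SI = 146e-6 m
Step 2: Calculate sqrt(E/rho).
sqrt(170e9 / 2330) = 8541.74 m/s
Step 3: Compute f0.
f0 = 0.162 * 7e-6 / (146e-6)^2 * 8541.74 = 454416.1 Hz = 454.42 kHz


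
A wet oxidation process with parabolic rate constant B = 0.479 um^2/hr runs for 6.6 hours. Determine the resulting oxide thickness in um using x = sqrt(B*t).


Step 1: Compute B*t = 0.479 * 6.6 = 3.1614
Step 2: x = sqrt(3.1614)
x = 1.778 um


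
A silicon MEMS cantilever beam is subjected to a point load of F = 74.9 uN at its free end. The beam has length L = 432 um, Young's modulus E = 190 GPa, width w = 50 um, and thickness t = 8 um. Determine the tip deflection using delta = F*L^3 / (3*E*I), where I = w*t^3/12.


Step 1: Calculate the second moment of area.
I = w * t^3 / 12 = 50 * 8^3 / 12 = 2133.3333 um^4
Step 2: Convert E to consistent units (1 GPa = 1000 uN/um^2).
E = 190 GPa = 190000 uN/um^2
Step 3: Calculate tip deflection.
delta = F * L^3 / (3 * E * I)
delta = 74.9 * 432^3 / (3 * 190000 * 2133.3333)
delta = 4.9659 um


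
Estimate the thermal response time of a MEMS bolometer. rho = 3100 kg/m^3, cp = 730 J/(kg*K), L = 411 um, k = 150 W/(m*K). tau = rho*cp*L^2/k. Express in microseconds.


Step 1: Convert L to m: L = 411e-6 m
Step 2: L^2 = (411e-6)^2 = 1.68921e-07 m^2
Step 3: tau = 3100 * 730 * 1.68921e-07 / 150 = 2.54845482e-03 s
Step 4: Convert to microseconds (multiply by 1e6).
tau = 2548.455 us


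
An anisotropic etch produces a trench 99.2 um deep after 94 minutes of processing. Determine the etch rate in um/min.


Step 1: Etch rate = depth / time
Step 2: rate = 99.2 / 94
rate = 1.055 um/min


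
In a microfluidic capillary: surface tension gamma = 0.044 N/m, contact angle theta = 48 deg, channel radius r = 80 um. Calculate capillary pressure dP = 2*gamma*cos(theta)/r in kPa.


Step 1: cos(48 deg) = 0.6691
Step 2: Convert r to m: r = 80e-6 m
Step 3: dP = 2 * 0.044 * 0.6691 / 80e-6 = 736.0 Pa
Step 4: Convert Pa to kPa (divide by 1000).
dP = 0.74 kPa


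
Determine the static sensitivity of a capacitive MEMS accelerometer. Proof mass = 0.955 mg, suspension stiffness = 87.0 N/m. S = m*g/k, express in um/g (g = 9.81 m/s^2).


Step 1: Convert mass: m = 0.955 mg = 9.55e-07 kg
Step 2: S = m * g / k = 9.55e-07 * 9.81 / 87.0
Step 3: S = 1.08e-07 m/g
Step 4: Convert to um/g: S = 0.108 um/g


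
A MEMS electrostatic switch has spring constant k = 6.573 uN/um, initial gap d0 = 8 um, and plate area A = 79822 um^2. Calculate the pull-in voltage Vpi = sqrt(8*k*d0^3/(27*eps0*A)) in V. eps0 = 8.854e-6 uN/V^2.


Step 1: Compute numerator: 8 * k * d0^3 = 8 * 6.573 * 8^3 = 26923.008
Step 2: Compute denominator: 27 * eps0 * A = 27 * 8.854e-6 * 79822 = 19.082088
Step 3: Vpi = sqrt(26923.008 / 19.082088)
Vpi = 37.56 V


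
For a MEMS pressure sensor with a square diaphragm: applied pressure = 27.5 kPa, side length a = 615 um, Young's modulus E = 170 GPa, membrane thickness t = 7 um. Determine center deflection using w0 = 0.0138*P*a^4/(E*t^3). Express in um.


Step 1: Convert pressure to compatible units (E is in GPa, so P in GPa).
P = 27.5 kPa = 27.5e-6 GPa
Step 2: Compute numerator: 0.0138 * P * a^4.
a^4 = 615^4 = 143054150625
numerator = 0.0138 * 27.5e-6 * 143054150625 = 5.4289e+04
Step 3: Compute denominator: E * t^3 = 170 * 7^3 = 58310
Step 4: w0 = numerator / denominator = 5.4289e+04 / 58310 = 0.931 um


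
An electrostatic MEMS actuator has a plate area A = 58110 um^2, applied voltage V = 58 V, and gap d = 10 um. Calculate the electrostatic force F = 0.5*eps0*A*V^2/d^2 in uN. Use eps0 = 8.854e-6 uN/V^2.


Step 1: Identify parameters.
eps0 = 8.854e-6 uN/V^2, A = 58110 um^2, V = 58 V, d = 10 um
Step 2: Compute V^2 = 58^2 = 3364
Step 3: Compute d^2 = 10^2 = 100
Step 4: F = 0.5 * 8.854e-6 * 58110 * 3364 / 100
F = 8.654 uN


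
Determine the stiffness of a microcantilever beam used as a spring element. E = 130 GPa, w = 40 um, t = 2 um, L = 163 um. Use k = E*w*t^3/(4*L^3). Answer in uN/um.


Step 1: Convert E to consistent units (1 GPa = 1000 uN/um^2).
E = 130 GPa = 130000 uN/um^2
Step 2: Compute t^3 = 2^3 = 8
Step 3: Compute L^3 = 163^3 = 4330747
Step 4: k = 130000 * 40 * 8 / (4 * 4330747)
k = 2.4014 uN/um


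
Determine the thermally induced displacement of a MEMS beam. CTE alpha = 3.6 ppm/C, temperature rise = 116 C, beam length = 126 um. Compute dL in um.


Step 1: Convert CTE: alpha = 3.6 ppm/C = 3.6e-6 /C
Step 2: dL = 3.6e-6 * 116 * 126
dL = 0.0526 um


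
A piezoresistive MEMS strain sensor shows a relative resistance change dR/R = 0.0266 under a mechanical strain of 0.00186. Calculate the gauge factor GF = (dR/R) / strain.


Step 1: Identify values.
dR/R = 0.0266, strain = 0.00186
Step 2: GF = (dR/R) / strain = 0.0266 / 0.00186
GF = 14.3


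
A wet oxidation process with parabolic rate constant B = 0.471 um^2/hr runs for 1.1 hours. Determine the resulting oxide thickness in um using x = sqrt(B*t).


Step 1: Compute B*t = 0.471 * 1.1 = 0.5181
Step 2: x = sqrt(0.5181)
x = 0.72 um


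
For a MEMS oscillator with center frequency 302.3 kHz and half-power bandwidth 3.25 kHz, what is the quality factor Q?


Step 1: Q = f0 / bandwidth
Step 2: Q = 302.3 / 3.25
Q = 93.0


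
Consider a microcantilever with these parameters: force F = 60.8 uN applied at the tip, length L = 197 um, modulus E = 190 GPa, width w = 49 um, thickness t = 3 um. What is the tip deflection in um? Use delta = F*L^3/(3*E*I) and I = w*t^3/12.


Step 1: Calculate the second moment of area.
I = w * t^3 / 12 = 49 * 3^3 / 12 = 110.25 um^4
Step 2: Convert E to consistent units (1 GPa = 1000 uN/um^2).
E = 190 GPa = 190000 uN/um^2
Step 3: Calculate tip deflection.
delta = F * L^3 / (3 * E * I)
delta = 60.8 * 197^3 / (3 * 190000 * 110.25)
delta = 7.3969 um


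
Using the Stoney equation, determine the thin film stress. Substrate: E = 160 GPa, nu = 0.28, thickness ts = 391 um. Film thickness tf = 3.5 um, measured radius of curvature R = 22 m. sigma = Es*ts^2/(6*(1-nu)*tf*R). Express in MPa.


Step 1: Compute numerator: Es * ts^2 = 160 * 391^2 = 24460960 (GPa*um^2)
Step 2: Compute denominator (R in um): 6*(1-nu)*tf*R = 6*0.72*3.5*22e6 = 332640000.0 (um^2)
Step 3: sigma (GPa) = 24460960 / 332640000.0 = 7.3536e-02 GPa
Step 4: Convert to MPa (x1000): sigma = 73.5 MPa


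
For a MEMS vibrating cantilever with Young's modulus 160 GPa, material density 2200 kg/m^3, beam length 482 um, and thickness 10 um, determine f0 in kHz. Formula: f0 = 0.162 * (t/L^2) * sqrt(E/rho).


Step 1: Convert units to SI.
t_SI = 10e-6 m, L_SI = 482e-6 m
Step 2: Calculate sqrt(E/rho).
sqrt(160e9 / 2200) = 8528.03 m/s
Step 3: Compute f0.
f0 = 0.162 * 10e-6 / (482e-6)^2 * 8528.03 = 59466.1 Hz = 59.47 kHz
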